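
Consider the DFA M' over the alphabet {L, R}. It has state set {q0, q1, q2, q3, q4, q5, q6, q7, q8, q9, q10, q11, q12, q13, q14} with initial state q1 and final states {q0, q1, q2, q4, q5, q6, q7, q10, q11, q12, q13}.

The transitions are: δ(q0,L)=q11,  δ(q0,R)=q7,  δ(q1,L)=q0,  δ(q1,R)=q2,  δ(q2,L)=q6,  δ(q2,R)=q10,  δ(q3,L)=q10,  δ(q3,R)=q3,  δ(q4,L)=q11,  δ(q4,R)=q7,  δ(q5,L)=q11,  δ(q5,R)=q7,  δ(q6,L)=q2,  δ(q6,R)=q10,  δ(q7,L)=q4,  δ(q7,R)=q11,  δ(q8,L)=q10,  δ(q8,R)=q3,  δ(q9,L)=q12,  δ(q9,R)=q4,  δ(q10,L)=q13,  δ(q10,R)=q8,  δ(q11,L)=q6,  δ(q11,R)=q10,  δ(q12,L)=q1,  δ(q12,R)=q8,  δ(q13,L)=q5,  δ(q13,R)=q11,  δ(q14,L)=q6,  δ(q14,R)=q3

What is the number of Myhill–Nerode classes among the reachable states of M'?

5

First remove the unreachable states {q9,q12,q14}; 12 states remain.
Start with accepting vs non-accepting: {q0,q1,q2,q4,q5,q6,q7,q10,q11,q13} | {q3,q8}.
Split {q0,q1,q2,q4,q5,q6,q7,q10,q11,q13} by δ(·,R) → {q0,q1,q2,q4,q5,q6,q7,q11,q13} and {q10}.
Split {q0,q1,q2,q4,q5,q6,q7,q11,q13} by δ(·,R) → {q0,q1,q4,q5,q7,q13} and {q2,q6,q11}.
Split {q0,q1,q4,q5,q7,q13} by δ(·,L) → {q0,q4,q5} and {q1,q7,q13}.
The partition is now stable with 5 blocks: {q0,q4,q5} | {q3,q8} | {q10} | {q2,q6,q11} | {q1,q7,q13}.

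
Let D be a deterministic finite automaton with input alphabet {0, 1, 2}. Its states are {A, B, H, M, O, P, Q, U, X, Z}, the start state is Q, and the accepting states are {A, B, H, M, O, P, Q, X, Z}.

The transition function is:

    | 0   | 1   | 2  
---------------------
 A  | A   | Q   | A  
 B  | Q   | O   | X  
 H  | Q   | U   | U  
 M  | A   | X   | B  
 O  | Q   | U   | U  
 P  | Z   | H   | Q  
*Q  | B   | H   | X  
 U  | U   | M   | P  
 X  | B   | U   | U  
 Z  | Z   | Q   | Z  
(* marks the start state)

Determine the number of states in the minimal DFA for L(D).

Initial partition by acceptance: {A,B,H,M,O,P,Q,X,Z} | {U}.
Split {A,B,H,M,O,P,Q,X,Z} by δ(·,1) → {A,B,M,P,Q,Z} and {H,O,X}.
On input 1, block {A,B,M,P,Q,Z} splits into {B,M,P,Q} and {A,Z}.
On input 0, block {B,M,P,Q} splits into {B,Q} and {M,P}.
Stable partition: {B,Q} | {U} | {H,O,X} | {A,Z} | {M,P} — 5 equivalence classes.

5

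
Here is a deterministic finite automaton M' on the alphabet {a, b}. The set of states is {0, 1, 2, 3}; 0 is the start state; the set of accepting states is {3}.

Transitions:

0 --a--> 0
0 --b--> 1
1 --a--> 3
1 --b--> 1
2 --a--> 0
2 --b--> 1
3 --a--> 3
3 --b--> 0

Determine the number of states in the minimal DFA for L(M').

States {2} cannot be reached from the start state, so discard them.
Start with accepting vs non-accepting: {3} | {0,1}.
Refine {0,1} on symbol a: members go to different blocks, giving {0} and {1}.
No further refinement is possible. Final partition (3 blocks): {3} | {0} | {1}.

3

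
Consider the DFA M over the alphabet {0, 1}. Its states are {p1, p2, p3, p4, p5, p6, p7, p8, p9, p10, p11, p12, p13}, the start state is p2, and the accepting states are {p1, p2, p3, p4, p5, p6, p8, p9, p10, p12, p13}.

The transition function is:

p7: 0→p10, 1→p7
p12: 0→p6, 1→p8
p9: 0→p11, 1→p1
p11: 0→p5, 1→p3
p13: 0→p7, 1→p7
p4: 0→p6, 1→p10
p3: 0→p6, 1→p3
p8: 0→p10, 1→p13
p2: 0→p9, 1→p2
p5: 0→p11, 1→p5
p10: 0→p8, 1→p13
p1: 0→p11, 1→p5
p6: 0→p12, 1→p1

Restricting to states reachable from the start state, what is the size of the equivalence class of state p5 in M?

3

First remove the unreachable states {p4}; 12 states remain.
Initial partition by acceptance: {p1,p2,p3,p5,p6,p8,p9,p10,p12,p13} | {p7,p11}.
Split {p1,p2,p3,p5,p6,p8,p9,p10,p12,p13} by δ(·,0) → {p2,p3,p6,p8,p10,p12} and {p1,p5,p9,p13}.
Refine {p2,p3,p6,p8,p10,p12} on symbol 0: members go to different blocks, giving {p3,p6,p8,p10,p12} and {p2}.
Refine {p3,p6,p8,p10,p12} on symbol 1: members go to different blocks, giving {p6,p8,p10} and {p3,p12}.
On input 0, block {p6,p8,p10} splits into {p8,p10} and {p6}.
Refine {p7,p11} on symbol 0: members go to different blocks, giving {p7} and {p11}.
On input 0, block {p1,p5,p9,p13} splits into {p1,p5,p9} and {p13}.
On input 1, block {p3,p12} splits into {p3} and {p12}.
Stable partition: {p8,p10} | {p7} | {p1,p5,p9} | {p2} | {p3} | {p6} | {p11} | {p13} | {p12} — 9 equivalence classes.
State p5 belongs to the block {p1,p5,p9}, which has 3 states.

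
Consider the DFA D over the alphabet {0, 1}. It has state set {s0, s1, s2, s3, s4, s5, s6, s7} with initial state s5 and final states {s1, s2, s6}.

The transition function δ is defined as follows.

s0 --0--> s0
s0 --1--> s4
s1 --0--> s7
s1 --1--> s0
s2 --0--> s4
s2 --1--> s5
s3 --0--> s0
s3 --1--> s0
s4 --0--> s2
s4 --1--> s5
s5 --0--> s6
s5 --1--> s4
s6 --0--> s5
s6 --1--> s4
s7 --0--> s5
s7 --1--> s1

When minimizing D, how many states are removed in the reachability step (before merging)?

4

Starting at s5 and following transitions, the reachable set is {s2, s4, s5, s6}. That leaves s0, s1, s3, s7 unreachable — 4 in total.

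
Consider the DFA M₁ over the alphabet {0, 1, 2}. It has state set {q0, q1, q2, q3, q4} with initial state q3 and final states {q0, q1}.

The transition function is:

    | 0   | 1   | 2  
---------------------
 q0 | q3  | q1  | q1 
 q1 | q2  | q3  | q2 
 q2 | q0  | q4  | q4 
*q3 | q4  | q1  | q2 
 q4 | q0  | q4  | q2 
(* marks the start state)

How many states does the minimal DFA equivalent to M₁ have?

Every state is reachable, so we keep all 5.
P0 = {q0,q1} | {q2,q3,q4}.
Refine {q0,q1} on symbol 1: members go to different blocks, giving {q0} and {q1}.
On input 0, block {q2,q3,q4} splits into {q2,q4} and {q3}.
The partition is now stable with 4 blocks: {q0} | {q2,q4} | {q1} | {q3}.

4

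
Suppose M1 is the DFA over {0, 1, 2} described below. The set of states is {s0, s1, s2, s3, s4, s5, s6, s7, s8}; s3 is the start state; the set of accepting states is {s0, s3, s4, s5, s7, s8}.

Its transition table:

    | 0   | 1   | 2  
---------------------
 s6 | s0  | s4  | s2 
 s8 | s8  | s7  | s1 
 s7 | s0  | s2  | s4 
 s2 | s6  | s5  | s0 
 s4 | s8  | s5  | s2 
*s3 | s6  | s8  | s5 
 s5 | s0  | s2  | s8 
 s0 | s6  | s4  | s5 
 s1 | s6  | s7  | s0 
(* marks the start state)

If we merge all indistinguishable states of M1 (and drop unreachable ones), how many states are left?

Initial partition by acceptance: {s0,s3,s4,s5,s7,s8} | {s1,s2,s6}.
Split {s0,s3,s4,s5,s7,s8} by δ(·,0) → {s4,s5,s7,s8} and {s0,s3}.
Refine {s4,s5,s7,s8} on symbol 0: members go to different blocks, giving {s4,s8} and {s5,s7}.
On input 0, block {s1,s2,s6} splits into {s1,s2} and {s6}.
Stable partition: {s4,s8} | {s1,s2} | {s0,s3} | {s5,s7} | {s6} — 5 equivalence classes.

5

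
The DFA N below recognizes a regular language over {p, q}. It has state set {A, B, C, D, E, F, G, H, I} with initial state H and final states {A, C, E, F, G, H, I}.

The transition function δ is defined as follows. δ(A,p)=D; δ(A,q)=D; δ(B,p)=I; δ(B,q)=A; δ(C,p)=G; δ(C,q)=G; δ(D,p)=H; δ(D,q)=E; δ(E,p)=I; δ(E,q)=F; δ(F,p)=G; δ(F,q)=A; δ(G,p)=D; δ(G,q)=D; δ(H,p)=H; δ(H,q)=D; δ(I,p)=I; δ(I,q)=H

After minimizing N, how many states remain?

6

Reachable states from the start: {A,D,E,F,G,H,I}. Unreachable: {B,C} — drop them.
Initial partition by acceptance: {A,E,F,G,H,I} | {D}.
Split {A,E,F,G,H,I} by δ(·,p) → {E,F,H,I} and {A,G}.
On input p, block {E,F,H,I} splits into {E,H,I} and {F}.
Split {E,H,I} by δ(·,q) → {E} and {H} and {I}.
No further refinement is possible. Final partition (6 blocks): {E} | {D} | {A,G} | {F} | {H} | {I}.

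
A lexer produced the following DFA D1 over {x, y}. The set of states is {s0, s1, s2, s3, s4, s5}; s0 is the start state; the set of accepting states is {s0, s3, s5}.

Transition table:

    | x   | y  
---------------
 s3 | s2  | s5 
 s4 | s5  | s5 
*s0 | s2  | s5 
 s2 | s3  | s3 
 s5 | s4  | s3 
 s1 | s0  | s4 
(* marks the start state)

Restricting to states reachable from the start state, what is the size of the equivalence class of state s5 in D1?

3

Reachable states from the start: {s0,s2,s3,s4,s5}. Unreachable: {s1} — drop them.
P0 = {s0,s3,s5} | {s2,s4}.
No further refinement is possible. Final partition (2 blocks): {s0,s3,s5} | {s2,s4}.
The equivalence class containing s5 is {s0,s3,s5}, of size 3.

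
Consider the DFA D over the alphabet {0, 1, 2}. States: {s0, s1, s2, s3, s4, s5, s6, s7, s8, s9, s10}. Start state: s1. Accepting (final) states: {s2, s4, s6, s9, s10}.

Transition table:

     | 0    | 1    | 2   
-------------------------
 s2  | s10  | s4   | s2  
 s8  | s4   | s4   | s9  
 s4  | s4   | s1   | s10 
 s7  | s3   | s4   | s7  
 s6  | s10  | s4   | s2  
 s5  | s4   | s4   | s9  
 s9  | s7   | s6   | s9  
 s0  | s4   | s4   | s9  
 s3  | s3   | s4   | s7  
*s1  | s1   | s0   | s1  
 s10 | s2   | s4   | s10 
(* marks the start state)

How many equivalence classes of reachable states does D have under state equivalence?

6

First remove the unreachable states {s5,s8}; 9 states remain.
P0 = {s2,s4,s6,s9,s10} | {s0,s1,s3,s7}.
Split {s2,s4,s6,s9,s10} by δ(·,0) → {s2,s4,s6,s10} and {s9}.
On input 1, block {s2,s4,s6,s10} splits into {s2,s6,s10} and {s4}.
Refine {s0,s1,s3,s7} on symbol 0: members go to different blocks, giving {s1,s3,s7} and {s0}.
Refine {s1,s3,s7} on symbol 1: members go to different blocks, giving {s3,s7} and {s1}.
No further refinement is possible. Final partition (6 blocks): {s2,s6,s10} | {s3,s7} | {s9} | {s4} | {s0} | {s1}.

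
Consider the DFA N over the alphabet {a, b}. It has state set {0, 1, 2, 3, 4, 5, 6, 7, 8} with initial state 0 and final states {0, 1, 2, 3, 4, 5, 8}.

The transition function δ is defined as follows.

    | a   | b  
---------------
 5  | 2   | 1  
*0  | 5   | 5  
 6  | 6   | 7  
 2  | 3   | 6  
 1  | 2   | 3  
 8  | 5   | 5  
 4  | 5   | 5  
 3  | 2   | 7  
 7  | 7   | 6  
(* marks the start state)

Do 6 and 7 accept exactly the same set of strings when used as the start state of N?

First remove the unreachable states {4,8}; 7 states remain.
P0 = {0,1,2,3,5} | {6,7}.
Refine {0,1,2,3,5} on symbol b: members go to different blocks, giving {0,1,5} and {2,3}.
Split {0,1,5} by δ(·,a) → {1,5} and {0}.
Refine {1,5} on symbol b: members go to different blocks, giving {1} and {5}.
Stable partition: {1} | {6,7} | {2,3} | {0} | {5} — 5 equivalence classes.
6 and 7 lie in the same block of the stable partition, so they are equivalent — no string distinguishes them.

Yes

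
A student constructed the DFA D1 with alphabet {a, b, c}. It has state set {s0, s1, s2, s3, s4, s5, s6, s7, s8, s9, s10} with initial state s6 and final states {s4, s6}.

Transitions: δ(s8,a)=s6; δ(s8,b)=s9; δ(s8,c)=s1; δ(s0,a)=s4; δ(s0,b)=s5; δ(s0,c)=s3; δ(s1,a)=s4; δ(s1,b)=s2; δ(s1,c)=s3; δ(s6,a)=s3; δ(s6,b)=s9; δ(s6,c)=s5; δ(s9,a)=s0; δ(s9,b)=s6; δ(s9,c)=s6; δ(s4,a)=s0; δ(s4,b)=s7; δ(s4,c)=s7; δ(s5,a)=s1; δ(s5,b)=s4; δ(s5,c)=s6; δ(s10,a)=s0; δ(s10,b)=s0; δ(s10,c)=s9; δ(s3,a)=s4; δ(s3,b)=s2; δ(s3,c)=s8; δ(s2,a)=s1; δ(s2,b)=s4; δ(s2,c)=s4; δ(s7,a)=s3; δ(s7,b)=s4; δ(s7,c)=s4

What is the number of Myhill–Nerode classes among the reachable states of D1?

3

Reachable states from the start: {s0,s1,s2,s3,s4,s5,s6,s7,s8,s9}. Unreachable: {s10} — drop them.
Start with accepting vs non-accepting: {s4,s6} | {s0,s1,s2,s3,s5,s7,s8,s9}.
Refine {s0,s1,s2,s3,s5,s7,s8,s9} on symbol a: members go to different blocks, giving {s0,s1,s3,s8} and {s2,s5,s7,s9}.
The partition is now stable with 3 blocks: {s4,s6} | {s0,s1,s3,s8} | {s2,s5,s7,s9}.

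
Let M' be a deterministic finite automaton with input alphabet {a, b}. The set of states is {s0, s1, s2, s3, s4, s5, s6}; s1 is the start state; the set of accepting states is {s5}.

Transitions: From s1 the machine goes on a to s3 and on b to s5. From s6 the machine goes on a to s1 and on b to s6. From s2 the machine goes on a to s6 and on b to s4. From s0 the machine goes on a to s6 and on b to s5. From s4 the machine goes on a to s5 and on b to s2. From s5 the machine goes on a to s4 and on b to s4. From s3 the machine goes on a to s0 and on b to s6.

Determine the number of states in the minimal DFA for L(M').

5

All states are reachable from the start state.
Initial partition by acceptance: {s5} | {s0,s1,s2,s3,s4,s6}.
Refine {s0,s1,s2,s3,s4,s6} on symbol a: members go to different blocks, giving {s0,s1,s2,s3,s6} and {s4}.
Split {s0,s1,s2,s3,s6} by δ(·,b) → {s0,s1} and {s3,s6} and {s2}.
No further refinement is possible. Final partition (5 blocks): {s5} | {s0,s1} | {s4} | {s3,s6} | {s2}.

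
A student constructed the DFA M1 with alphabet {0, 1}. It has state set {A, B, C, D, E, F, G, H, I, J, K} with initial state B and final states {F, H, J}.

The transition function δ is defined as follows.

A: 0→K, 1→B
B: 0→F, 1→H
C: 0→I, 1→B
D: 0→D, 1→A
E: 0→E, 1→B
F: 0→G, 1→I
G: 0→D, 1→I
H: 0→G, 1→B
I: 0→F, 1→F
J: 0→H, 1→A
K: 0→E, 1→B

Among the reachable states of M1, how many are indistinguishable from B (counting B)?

First remove the unreachable states {C,J}; 9 states remain.
P0 = {F,H} | {A,B,D,E,G,I,K}.
Refine {A,B,D,E,G,I,K} on symbol 0: members go to different blocks, giving {A,D,E,G,K} and {B,I}.
On input 1, block {A,D,E,G,K} splits into {A,E,G,K} and {D}.
Split {A,E,G,K} by δ(·,0) → {A,E,K} and {G}.
Stable partition: {F,H} | {A,E,K} | {B,I} | {D} | {G} — 5 equivalence classes.
The equivalence class containing B is {B,I}, of size 2.

2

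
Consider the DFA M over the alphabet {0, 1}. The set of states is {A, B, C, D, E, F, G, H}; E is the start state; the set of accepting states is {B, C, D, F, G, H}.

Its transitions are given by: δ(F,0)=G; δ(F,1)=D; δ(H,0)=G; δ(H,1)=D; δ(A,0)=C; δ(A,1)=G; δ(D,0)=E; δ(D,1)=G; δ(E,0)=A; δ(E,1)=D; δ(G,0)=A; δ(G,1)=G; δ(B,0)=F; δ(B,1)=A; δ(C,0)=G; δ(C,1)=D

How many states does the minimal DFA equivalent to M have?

States {B,F,H} cannot be reached from the start state, so discard them.
P0 = {C,D,G} | {A,E}.
On input 0, block {C,D,G} splits into {D,G} and {C}.
On input 0, block {A,E} splits into {A} and {E}.
On input 0, block {D,G} splits into {D} and {G}.
Stable partition: {D} | {A} | {C} | {E} | {G} — 5 equivalence classes.

5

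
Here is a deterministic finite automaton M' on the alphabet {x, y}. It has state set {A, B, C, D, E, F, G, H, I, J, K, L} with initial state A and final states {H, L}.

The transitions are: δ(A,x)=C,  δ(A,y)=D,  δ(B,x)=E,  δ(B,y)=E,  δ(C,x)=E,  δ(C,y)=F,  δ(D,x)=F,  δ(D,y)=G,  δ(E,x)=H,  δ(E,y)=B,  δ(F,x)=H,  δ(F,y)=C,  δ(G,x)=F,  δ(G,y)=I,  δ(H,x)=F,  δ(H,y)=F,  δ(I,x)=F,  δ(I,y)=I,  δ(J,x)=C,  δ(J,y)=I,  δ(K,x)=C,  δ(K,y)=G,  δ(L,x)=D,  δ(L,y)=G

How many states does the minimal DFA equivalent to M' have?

5

First remove the unreachable states {J,K,L}; 9 states remain.
P0 = {H} | {A,B,C,D,E,F,G,I}.
On input x, block {A,B,C,D,E,F,G,I} splits into {A,B,C,D,G,I} and {E,F}.
On input x, block {A,B,C,D,G,I} splits into {B,C,D,G,I} and {A}.
On input y, block {B,C,D,G,I} splits into {D,G,I} and {B,C}.
No further refinement is possible. Final partition (5 blocks): {H} | {D,G,I} | {E,F} | {A} | {B,C}.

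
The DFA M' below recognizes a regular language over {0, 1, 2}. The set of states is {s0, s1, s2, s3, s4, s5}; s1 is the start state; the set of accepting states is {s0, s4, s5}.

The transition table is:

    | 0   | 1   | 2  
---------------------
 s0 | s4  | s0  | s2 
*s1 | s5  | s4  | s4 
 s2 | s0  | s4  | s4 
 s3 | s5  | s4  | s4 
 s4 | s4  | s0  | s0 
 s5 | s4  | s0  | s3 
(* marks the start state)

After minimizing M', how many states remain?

Every state is reachable, so we keep all 6.
P0 = {s0,s4,s5} | {s1,s2,s3}.
Split {s0,s4,s5} by δ(·,2) → {s0,s5} and {s4}.
The partition is now stable with 3 blocks: {s0,s5} | {s1,s2,s3} | {s4}.

3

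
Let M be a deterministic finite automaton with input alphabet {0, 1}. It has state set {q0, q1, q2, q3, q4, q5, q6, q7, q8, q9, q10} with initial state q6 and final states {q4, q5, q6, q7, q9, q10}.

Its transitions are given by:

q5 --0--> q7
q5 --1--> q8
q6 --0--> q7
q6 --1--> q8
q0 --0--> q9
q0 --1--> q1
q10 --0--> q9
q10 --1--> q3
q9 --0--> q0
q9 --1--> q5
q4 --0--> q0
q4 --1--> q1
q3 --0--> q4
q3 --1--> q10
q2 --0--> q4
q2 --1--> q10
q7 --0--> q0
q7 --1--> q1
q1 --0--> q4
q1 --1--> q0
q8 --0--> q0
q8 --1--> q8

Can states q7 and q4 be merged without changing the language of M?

Yes

States {q2,q3,q10} cannot be reached from the start state, so discard them.
Start with accepting vs non-accepting: {q4,q5,q6,q7,q9} | {q0,q1,q8}.
Refine {q4,q5,q6,q7,q9} on symbol 0: members go to different blocks, giving {q4,q7,q9} and {q5,q6}.
On input 1, block {q4,q7,q9} splits into {q4,q7} and {q9}.
On input 0, block {q0,q1,q8} splits into {q0} and {q1} and {q8}.
Stable partition: {q4,q7} | {q0} | {q5,q6} | {q9} | {q1} | {q8} — 6 equivalence classes.
q7 and q4 lie in the same block of the stable partition, so they are equivalent — no string distinguishes them.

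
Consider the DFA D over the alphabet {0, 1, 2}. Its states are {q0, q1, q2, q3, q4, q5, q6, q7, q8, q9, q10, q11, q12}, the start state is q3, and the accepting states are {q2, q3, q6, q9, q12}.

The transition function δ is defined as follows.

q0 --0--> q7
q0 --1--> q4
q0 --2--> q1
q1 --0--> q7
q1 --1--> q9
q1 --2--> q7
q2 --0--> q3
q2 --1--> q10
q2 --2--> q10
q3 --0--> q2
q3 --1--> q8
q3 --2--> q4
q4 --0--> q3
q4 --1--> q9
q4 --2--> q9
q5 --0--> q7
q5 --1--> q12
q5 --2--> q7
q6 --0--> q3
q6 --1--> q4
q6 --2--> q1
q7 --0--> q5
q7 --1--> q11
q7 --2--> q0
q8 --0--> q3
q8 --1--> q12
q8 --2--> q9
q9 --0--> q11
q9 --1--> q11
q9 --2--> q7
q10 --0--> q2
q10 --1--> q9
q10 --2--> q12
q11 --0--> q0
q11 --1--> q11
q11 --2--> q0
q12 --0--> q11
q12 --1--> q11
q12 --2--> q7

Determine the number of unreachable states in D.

1

No path from q3 leads to q6; the other 12 states are all reachable.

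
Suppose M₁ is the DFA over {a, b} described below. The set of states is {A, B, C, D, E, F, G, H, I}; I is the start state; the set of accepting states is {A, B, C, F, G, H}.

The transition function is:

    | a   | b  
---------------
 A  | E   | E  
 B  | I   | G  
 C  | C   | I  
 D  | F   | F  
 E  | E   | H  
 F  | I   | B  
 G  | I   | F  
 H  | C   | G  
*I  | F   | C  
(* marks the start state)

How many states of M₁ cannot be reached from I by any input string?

4

Starting at I and following transitions, the reachable set is {B, C, F, G, I}. That leaves A, D, E, H unreachable — 4 in total.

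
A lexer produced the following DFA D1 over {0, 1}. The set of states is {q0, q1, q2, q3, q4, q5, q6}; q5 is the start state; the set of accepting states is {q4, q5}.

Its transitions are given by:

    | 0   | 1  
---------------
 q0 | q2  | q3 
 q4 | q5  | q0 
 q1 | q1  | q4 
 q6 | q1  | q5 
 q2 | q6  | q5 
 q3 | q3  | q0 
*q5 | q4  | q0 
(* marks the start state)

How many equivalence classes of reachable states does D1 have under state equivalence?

4

Every state is reachable, so we keep all 7.
P0 = {q4,q5} | {q0,q1,q2,q3,q6}.
Refine {q0,q1,q2,q3,q6} on symbol 1: members go to different blocks, giving {q1,q2,q6} and {q0,q3}.
On input 0, block {q0,q3} splits into {q0} and {q3}.
The partition is now stable with 4 blocks: {q4,q5} | {q1,q2,q6} | {q0} | {q3}.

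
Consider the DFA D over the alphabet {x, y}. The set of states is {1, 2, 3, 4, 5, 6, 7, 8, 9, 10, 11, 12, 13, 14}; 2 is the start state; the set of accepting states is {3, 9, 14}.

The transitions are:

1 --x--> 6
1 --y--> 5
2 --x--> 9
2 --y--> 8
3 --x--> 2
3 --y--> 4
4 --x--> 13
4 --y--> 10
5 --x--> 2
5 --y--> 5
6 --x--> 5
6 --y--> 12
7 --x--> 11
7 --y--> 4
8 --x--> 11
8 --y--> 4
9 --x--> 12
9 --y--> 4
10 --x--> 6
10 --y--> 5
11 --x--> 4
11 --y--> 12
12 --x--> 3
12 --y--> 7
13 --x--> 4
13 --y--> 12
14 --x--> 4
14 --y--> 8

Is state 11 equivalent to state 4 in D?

No

First remove the unreachable states {1,14}; 12 states remain.
P0 = {3,9} | {2,4,5,6,7,8,10,11,12,13}.
Split {2,4,5,6,7,8,10,11,12,13} by δ(·,x) → {4,5,6,7,8,10,11,13} and {2,12}.
Split {4,5,6,7,8,10,11,13} by δ(·,x) → {4,6,7,8,10,11,13} and {5}.
Split {4,6,7,8,10,11,13} by δ(·,x) → {4,7,8,10,11,13} and {6}.
On input x, block {4,7,8,10,11,13} splits into {4,7,8,11,13} and {10}.
Split {4,7,8,11,13} by δ(·,y) → {7,8} and {11,13} and {4}.
No further refinement is possible. Final partition (8 blocks): {3,9} | {7,8} | {2,12} | {5} | {6} | {10} | {11,13} | {4}.
11 and 4 end up in different blocks, so they are distinguishable. For instance, the string 'yx' is accepted from only 11.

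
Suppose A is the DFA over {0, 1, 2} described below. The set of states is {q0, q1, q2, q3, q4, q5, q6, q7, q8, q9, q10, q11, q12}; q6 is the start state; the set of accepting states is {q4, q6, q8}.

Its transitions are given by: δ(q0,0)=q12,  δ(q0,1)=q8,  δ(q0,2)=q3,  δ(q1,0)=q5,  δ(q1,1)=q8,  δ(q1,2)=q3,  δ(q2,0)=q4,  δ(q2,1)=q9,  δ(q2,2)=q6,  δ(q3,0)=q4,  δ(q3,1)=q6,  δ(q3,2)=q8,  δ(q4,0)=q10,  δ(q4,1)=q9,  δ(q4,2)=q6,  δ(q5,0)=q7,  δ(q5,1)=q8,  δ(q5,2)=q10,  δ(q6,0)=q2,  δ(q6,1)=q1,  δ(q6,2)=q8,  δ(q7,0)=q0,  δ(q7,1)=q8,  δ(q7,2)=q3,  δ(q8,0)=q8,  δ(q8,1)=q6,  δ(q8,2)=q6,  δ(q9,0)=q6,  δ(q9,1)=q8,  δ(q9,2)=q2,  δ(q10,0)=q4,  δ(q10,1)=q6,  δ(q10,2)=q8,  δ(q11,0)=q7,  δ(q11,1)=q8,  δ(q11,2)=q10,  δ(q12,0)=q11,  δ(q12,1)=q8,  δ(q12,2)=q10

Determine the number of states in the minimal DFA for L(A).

7

Every state is reachable, so we keep all 13.
Start with accepting vs non-accepting: {q4,q6,q8} | {q0,q1,q2,q3,q5,q7,q9,q10,q11,q12}.
Split {q4,q6,q8} by δ(·,0) → {q4,q6} and {q8}.
Refine {q4,q6} on symbol 2: members go to different blocks, giving {q4} and {q6}.
Split {q0,q1,q2,q3,q5,q7,q9,q10,q11,q12} by δ(·,0) → {q0,q1,q5,q7,q11,q12} and {q2,q3,q10} and {q9}.
Split {q2,q3,q10} by δ(·,1) → {q3,q10} and {q2}.
The partition is now stable with 7 blocks: {q4} | {q0,q1,q5,q7,q11,q12} | {q8} | {q6} | {q3,q10} | {q9} | {q2}.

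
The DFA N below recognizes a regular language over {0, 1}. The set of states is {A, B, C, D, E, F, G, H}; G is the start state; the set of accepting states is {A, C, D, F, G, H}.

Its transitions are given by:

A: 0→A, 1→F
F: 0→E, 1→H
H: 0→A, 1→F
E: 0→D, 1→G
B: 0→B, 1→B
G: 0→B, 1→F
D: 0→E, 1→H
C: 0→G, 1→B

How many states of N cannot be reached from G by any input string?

1

Starting at G and following transitions, the reachable set is {A, B, D, E, F, G, H}. That leaves C unreachable — 1 in total.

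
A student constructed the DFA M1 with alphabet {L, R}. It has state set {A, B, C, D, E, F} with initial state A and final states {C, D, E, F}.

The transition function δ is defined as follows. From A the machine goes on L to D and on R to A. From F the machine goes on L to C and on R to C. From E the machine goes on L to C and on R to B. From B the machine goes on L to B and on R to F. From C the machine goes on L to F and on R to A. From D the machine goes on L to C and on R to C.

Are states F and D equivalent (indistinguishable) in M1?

Reachable states from the start: {A,C,D,F}. Unreachable: {B,E} — drop them.
Initial partition by acceptance: {C,D,F} | {A}.
On input R, block {C,D,F} splits into {D,F} and {C}.
No further refinement is possible. Final partition (3 blocks): {D,F} | {A} | {C}.
F and D lie in the same block of the stable partition, so they are equivalent — no string distinguishes them.

Yes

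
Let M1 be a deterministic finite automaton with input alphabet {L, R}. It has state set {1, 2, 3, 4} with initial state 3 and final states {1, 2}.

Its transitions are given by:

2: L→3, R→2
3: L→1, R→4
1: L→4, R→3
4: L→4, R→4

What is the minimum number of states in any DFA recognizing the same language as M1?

Reachable states from the start: {1,3,4}. Unreachable: {2} — drop them.
Start with accepting vs non-accepting: {1} | {3,4}.
Split {3,4} by δ(·,L) → {3} and {4}.
No further refinement is possible. Final partition (3 blocks): {1} | {3} | {4}.

3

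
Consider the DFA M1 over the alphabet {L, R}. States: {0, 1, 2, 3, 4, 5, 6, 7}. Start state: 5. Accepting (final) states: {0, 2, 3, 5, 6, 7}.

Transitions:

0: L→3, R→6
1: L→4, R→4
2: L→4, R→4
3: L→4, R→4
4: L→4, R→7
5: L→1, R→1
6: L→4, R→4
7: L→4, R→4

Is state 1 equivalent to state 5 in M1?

No

First remove the unreachable states {0,2,3,6}; 4 states remain.
P0 = {5,7} | {1,4}.
Refine {1,4} on symbol R: members go to different blocks, giving {1} and {4}.
Refine {5,7} on symbol L: members go to different blocks, giving {5} and {7}.
The partition is now stable with 4 blocks: {5} | {1} | {4} | {7}.
1 and 5 end up in different blocks, so they are distinguishable. For instance, the string 'ε' is accepted from only 5.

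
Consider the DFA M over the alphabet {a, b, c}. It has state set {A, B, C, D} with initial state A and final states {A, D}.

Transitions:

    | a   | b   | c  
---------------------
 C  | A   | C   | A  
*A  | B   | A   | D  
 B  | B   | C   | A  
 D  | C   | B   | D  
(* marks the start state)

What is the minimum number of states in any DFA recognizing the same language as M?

4

All states are reachable from the start state.
Start with accepting vs non-accepting: {A,D} | {B,C}.
On input b, block {A,D} splits into {A} and {D}.
Refine {B,C} on symbol a: members go to different blocks, giving {B} and {C}.
Stable partition: {A} | {B} | {D} | {C} — 4 equivalence classes.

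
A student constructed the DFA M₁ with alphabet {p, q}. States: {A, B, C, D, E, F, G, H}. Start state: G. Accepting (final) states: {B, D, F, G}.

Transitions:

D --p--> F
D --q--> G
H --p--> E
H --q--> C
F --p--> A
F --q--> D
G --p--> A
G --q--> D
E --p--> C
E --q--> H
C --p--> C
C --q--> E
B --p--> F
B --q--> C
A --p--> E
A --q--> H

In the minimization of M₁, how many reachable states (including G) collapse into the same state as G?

2

Reachable states from the start: {A,C,D,E,F,G,H}. Unreachable: {B} — drop them.
P0 = {D,F,G} | {A,C,E,H}.
Split {D,F,G} by δ(·,p) → {F,G} and {D}.
Stable partition: {F,G} | {A,C,E,H} | {D} — 3 equivalence classes.
State G belongs to the block {F,G}, which has 2 states.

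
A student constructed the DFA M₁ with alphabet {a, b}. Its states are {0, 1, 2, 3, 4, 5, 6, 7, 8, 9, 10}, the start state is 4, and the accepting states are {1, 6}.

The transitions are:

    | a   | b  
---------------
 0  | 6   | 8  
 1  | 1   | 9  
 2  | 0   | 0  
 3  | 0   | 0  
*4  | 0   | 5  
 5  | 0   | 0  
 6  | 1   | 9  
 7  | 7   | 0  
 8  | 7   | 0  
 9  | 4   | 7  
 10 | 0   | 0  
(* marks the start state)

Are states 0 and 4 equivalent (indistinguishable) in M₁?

States {2,3,10} cannot be reached from the start state, so discard them.
P0 = {1,6} | {0,4,5,7,8,9}.
Refine {0,4,5,7,8,9} on symbol a: members go to different blocks, giving {4,5,7,8,9} and {0}.
Refine {4,5,7,8,9} on symbol a: members go to different blocks, giving {7,8,9} and {4,5}.
Refine {7,8,9} on symbol a: members go to different blocks, giving {7,8} and {9}.
Split {4,5} by δ(·,b) → {4} and {5}.
The partition is now stable with 6 blocks: {1,6} | {7,8} | {0} | {4} | {9} | {5}.
0 and 4 end up in different blocks, so they are distinguishable. For instance, the string 'a' is accepted from only 0.

No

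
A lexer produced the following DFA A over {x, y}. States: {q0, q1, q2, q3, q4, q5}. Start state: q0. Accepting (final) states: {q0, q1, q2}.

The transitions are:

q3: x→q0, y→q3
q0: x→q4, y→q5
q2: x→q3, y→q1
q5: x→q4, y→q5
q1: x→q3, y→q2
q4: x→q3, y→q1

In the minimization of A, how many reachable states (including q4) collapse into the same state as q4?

P0 = {q0,q1,q2} | {q3,q4,q5}.
On input y, block {q0,q1,q2} splits into {q1,q2} and {q0}.
Split {q3,q4,q5} by δ(·,x) → {q4,q5} and {q3}.
On input x, block {q4,q5} splits into {q4} and {q5}.
The partition is now stable with 5 blocks: {q1,q2} | {q4} | {q0} | {q3} | {q5}.
The equivalence class containing q4 is {q4}, of size 1.

1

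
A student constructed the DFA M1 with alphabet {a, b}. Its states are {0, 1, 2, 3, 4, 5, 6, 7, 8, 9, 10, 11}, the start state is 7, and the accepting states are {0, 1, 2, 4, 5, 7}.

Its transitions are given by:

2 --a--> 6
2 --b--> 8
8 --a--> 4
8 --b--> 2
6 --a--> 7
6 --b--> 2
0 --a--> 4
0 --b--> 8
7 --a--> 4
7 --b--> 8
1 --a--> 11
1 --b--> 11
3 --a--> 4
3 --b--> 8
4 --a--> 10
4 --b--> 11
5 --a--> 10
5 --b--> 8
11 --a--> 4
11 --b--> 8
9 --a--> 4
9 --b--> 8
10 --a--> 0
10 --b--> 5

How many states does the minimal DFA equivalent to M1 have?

6

First remove the unreachable states {1,3,9}; 9 states remain.
Initial partition by acceptance: {0,2,4,5,7} | {6,8,10,11}.
On input a, block {0,2,4,5,7} splits into {2,4,5} and {0,7}.
On input a, block {6,8,10,11} splits into {6,10} and {8,11}.
Refine {8,11} on symbol b: members go to different blocks, giving {8} and {11}.
On input b, block {2,4,5} splits into {2,5} and {4}.
No further refinement is possible. Final partition (6 blocks): {2,5} | {6,10} | {0,7} | {8} | {11} | {4}.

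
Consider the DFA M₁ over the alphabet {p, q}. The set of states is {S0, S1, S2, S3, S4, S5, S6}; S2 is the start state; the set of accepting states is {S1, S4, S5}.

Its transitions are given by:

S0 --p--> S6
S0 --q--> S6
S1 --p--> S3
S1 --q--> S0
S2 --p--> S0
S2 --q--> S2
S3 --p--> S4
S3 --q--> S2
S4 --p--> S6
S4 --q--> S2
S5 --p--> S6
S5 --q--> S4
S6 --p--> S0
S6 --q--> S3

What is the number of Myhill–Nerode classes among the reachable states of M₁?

Reachable states from the start: {S0,S2,S3,S4,S6}. Unreachable: {S1,S5} — drop them.
Start with accepting vs non-accepting: {S4} | {S0,S2,S3,S6}.
Refine {S0,S2,S3,S6} on symbol p: members go to different blocks, giving {S0,S2,S6} and {S3}.
Split {S0,S2,S6} by δ(·,q) → {S0,S2} and {S6}.
On input p, block {S0,S2} splits into {S0} and {S2}.
No further refinement is possible. Final partition (5 blocks): {S4} | {S0} | {S3} | {S6} | {S2}.

5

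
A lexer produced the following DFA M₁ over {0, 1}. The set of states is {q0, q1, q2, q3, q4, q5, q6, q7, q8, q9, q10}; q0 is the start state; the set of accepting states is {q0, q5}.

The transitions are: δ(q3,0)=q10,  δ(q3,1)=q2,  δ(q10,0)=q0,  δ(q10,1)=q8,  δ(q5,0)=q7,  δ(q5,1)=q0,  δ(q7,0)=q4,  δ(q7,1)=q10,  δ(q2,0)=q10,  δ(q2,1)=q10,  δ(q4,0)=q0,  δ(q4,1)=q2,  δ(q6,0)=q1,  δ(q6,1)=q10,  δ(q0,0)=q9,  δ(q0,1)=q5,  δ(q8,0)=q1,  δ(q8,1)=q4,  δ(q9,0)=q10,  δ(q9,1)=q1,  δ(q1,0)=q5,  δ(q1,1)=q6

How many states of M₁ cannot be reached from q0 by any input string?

Starting at q0 and following transitions, the reachable set is {q0, q1, q2, q4, q5, q6, q7, q8, q9, q10}. That leaves q3 unreachable — 1 in total.

1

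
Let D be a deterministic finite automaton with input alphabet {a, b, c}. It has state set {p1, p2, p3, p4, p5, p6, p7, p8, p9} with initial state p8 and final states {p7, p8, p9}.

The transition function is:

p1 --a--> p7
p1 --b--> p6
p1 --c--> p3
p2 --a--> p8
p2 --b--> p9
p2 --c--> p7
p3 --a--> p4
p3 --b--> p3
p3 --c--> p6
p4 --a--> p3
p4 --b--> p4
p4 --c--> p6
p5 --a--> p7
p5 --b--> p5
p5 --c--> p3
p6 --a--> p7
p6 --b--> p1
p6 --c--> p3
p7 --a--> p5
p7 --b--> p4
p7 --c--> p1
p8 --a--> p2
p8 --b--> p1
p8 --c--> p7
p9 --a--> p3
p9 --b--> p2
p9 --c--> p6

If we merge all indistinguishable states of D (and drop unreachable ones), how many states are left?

6

Every state is reachable, so we keep all 9.
P0 = {p7,p8,p9} | {p1,p2,p3,p4,p5,p6}.
On input c, block {p7,p8,p9} splits into {p7,p9} and {p8}.
On input a, block {p1,p2,p3,p4,p5,p6} splits into {p1,p5,p6} and {p3,p4} and {p2}.
Split {p7,p9} by δ(·,a) → {p7} and {p9}.
Stable partition: {p7} | {p1,p5,p6} | {p8} | {p3,p4} | {p2} | {p9} — 6 equivalence classes.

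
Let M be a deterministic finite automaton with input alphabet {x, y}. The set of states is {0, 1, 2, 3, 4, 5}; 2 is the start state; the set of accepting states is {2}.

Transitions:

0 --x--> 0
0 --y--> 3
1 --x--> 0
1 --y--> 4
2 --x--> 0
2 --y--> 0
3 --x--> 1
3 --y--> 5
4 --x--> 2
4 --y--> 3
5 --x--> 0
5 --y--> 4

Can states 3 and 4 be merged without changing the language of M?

No

P0 = {2} | {0,1,3,4,5}.
Split {0,1,3,4,5} by δ(·,x) → {0,1,3,5} and {4}.
On input y, block {0,1,3,5} splits into {0,3} and {1,5}.
On input x, block {0,3} splits into {0} and {3}.
No further refinement is possible. Final partition (5 blocks): {2} | {0} | {4} | {1,5} | {3}.
3 and 4 end up in different blocks, so they are distinguishable. For instance, the string 'x' is accepted from only 4.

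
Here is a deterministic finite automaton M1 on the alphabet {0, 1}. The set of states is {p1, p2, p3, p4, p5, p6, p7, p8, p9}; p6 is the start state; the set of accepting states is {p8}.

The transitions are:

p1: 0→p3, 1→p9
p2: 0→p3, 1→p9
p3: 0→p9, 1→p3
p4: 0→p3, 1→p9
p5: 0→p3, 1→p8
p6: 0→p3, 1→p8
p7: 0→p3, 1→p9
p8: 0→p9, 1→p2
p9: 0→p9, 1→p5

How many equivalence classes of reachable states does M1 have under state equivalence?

Reachable states from the start: {p2,p3,p5,p6,p8,p9}. Unreachable: {p1,p4,p7} — drop them.
P0 = {p8} | {p2,p3,p5,p6,p9}.
On input 1, block {p2,p3,p5,p6,p9} splits into {p2,p3,p9} and {p5,p6}.
On input 1, block {p2,p3,p9} splits into {p2,p3} and {p9}.
Refine {p2,p3} on symbol 0: members go to different blocks, giving {p2} and {p3}.
Stable partition: {p8} | {p2} | {p5,p6} | {p9} | {p3} — 5 equivalence classes.

5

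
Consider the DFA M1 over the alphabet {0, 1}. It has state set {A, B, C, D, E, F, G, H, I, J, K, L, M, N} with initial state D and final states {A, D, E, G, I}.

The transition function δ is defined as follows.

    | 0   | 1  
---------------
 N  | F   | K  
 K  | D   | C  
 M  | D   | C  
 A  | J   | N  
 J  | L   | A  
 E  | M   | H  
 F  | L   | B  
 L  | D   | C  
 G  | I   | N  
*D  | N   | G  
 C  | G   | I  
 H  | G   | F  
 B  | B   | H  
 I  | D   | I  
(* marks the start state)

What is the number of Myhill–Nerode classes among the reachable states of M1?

States {A,E,J,M} cannot be reached from the start state, so discard them.
Initial partition by acceptance: {D,G,I} | {B,C,F,H,K,L,N}.
Refine {D,G,I} on symbol 0: members go to different blocks, giving {G,I} and {D}.
On input 0, block {G,I} splits into {G} and {I}.
Refine {B,C,F,H,K,L,N} on symbol 0: members go to different blocks, giving {B,F,N} and {C,H} and {K,L}.
Split {B,F,N} by δ(·,0) → {B,N} and {F}.
On input 0, block {B,N} splits into {B} and {N}.
Split {C,H} by δ(·,1) → {C} and {H}.
Stable partition: {G} | {B} | {D} | {I} | {C} | {K,L} | {F} | {N} | {H} — 9 equivalence classes.

9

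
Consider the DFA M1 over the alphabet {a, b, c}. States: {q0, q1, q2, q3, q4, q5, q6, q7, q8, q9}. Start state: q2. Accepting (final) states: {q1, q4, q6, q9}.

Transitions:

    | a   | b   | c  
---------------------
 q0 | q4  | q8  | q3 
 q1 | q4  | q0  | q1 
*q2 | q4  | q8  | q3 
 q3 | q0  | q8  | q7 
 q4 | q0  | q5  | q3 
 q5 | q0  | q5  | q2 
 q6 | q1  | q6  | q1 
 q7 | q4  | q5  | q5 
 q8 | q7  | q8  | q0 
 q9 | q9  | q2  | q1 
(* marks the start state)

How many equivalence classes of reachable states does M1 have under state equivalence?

States {q1,q6,q9} cannot be reached from the start state, so discard them.
Start with accepting vs non-accepting: {q4} | {q0,q2,q3,q5,q7,q8}.
Split {q0,q2,q3,q5,q7,q8} by δ(·,a) → {q0,q2,q7} and {q3,q5,q8}.
No further refinement is possible. Final partition (3 blocks): {q4} | {q0,q2,q7} | {q3,q5,q8}.

3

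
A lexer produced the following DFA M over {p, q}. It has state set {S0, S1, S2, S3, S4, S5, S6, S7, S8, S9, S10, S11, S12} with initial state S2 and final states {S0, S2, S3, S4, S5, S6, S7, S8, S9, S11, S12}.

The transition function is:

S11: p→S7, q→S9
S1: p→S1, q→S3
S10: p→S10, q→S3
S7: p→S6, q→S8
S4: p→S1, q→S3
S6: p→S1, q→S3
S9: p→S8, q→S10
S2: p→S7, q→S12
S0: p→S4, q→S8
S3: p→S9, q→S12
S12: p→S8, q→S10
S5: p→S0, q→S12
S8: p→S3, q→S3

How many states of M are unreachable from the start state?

Starting at S2 and following transitions, the reachable set is {S1, S2, S3, S6, S7, S8, S9, S10, S12}. That leaves S0, S4, S5, S11 unreachable — 4 in total.

4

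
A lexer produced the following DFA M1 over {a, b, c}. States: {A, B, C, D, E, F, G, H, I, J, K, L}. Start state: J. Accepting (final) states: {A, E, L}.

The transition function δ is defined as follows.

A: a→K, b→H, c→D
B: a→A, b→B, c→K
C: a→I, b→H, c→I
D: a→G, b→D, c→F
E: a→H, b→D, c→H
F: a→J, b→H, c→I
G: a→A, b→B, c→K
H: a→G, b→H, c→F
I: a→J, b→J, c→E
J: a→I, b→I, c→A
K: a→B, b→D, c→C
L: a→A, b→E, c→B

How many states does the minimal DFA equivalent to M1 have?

First remove the unreachable states {L}; 11 states remain.
Start with accepting vs non-accepting: {A,E} | {B,C,D,F,G,H,I,J,K}.
Split {B,C,D,F,G,H,I,J,K} by δ(·,a) → {C,D,F,H,I,J,K} and {B,G}.
On input a, block {C,D,F,H,I,J,K} splits into {C,F,I,J} and {D,H,K}.
Split {C,F,I,J} by δ(·,b) → {C,F} and {I,J}.
Stable partition: {A,E} | {C,F} | {B,G} | {D,H,K} | {I,J} — 5 equivalence classes.

5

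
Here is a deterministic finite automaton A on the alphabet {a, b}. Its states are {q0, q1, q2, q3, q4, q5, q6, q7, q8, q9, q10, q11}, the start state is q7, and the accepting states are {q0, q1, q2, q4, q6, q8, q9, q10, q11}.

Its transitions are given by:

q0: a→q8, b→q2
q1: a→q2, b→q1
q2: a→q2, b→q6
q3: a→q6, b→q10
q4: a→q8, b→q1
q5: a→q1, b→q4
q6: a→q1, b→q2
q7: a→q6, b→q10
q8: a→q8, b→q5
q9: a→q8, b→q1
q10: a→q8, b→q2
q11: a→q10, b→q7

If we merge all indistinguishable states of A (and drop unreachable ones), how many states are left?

First remove the unreachable states {q0,q3,q9,q11}; 8 states remain.
Start with accepting vs non-accepting: {q1,q2,q4,q6,q8,q10} | {q5,q7}.
On input b, block {q1,q2,q4,q6,q8,q10} splits into {q1,q2,q4,q6,q10} and {q8}.
Refine {q1,q2,q4,q6,q10} on symbol a: members go to different blocks, giving {q1,q2,q6} and {q4,q10}.
The partition is now stable with 4 blocks: {q1,q2,q6} | {q5,q7} | {q8} | {q4,q10}.

4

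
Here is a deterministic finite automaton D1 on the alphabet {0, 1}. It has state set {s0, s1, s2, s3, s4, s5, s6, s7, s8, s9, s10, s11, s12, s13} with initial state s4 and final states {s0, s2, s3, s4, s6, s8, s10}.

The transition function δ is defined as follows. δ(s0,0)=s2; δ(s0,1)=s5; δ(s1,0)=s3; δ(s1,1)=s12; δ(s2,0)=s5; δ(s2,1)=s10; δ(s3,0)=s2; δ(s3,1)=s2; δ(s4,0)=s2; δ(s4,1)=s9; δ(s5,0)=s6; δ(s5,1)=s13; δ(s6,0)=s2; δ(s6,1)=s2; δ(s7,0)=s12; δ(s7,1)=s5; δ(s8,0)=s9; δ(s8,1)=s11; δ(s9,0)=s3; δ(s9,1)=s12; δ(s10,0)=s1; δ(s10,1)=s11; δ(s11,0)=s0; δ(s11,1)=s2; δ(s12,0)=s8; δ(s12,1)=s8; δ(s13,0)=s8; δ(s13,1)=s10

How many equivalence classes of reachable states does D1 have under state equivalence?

7

States {s7} cannot be reached from the start state, so discard them.
Start with accepting vs non-accepting: {s0,s2,s3,s4,s6,s8,s10} | {s1,s5,s9,s11,s12,s13}.
On input 0, block {s0,s2,s3,s4,s6,s8,s10} splits into {s0,s3,s4,s6} and {s2,s8,s10}.
Split {s0,s3,s4,s6} by δ(·,1) → {s0,s4} and {s3,s6}.
Split {s1,s5,s9,s11,s12,s13} by δ(·,0) → {s1,s5,s9} and {s12,s13} and {s11}.
Split {s2,s8,s10} by δ(·,1) → {s8,s10} and {s2}.
The partition is now stable with 7 blocks: {s0,s4} | {s1,s5,s9} | {s8,s10} | {s3,s6} | {s12,s13} | {s11} | {s2}.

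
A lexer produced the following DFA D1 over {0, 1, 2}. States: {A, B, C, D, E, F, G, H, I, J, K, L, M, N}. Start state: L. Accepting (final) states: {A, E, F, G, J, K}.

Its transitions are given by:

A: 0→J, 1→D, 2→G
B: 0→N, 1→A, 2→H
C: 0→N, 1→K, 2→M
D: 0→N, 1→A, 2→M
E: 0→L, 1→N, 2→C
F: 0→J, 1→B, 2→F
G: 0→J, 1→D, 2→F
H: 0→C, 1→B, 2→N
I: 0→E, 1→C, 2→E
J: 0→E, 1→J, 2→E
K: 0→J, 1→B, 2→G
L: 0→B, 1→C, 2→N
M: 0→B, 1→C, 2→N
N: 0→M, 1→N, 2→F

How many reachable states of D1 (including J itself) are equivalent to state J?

First remove the unreachable states {I}; 13 states remain.
Start with accepting vs non-accepting: {A,E,F,G,J,K} | {B,C,D,H,L,M,N}.
Split {A,E,F,G,J,K} by δ(·,0) → {A,F,G,J,K} and {E}.
Refine {A,F,G,J,K} on symbol 0: members go to different blocks, giving {A,F,G,K} and {J}.
Split {B,C,D,H,L,M,N} by δ(·,1) → {H,L,M,N} and {B,C,D}.
Refine {H,L,M,N} on symbol 0: members go to different blocks, giving {H,L,M} and {N}.
Stable partition: {A,F,G,K} | {H,L,M} | {E} | {J} | {B,C,D} | {N} — 6 equivalence classes.
The equivalence class containing J is {J}, of size 1.

1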